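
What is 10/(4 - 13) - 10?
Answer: -100/9 ≈ -11.111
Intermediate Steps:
10/(4 - 13) - 10 = 10/(-9) - 10 = 10*(-⅑) - 10 = -10/9 - 10 = -100/9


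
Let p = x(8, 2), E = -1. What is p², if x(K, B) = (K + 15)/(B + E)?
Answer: 529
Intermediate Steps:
x(K, B) = (15 + K)/(-1 + B) (x(K, B) = (K + 15)/(B - 1) = (15 + K)/(-1 + B))
p = 23 (p = (15 + 8)/(-1 + 2) = 23/1 = 1*23 = 23)
p² = 23² = 529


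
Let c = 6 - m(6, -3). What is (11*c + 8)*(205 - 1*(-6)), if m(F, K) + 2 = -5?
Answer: 31861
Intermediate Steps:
m(F, K) = -7 (m(F, K) = -2 - 5 = -7)
c = 13 (c = 6 - 1*(-7) = 6 + 7 = 13)
(11*c + 8)*(205 - 1*(-6)) = (11*13 + 8)*(205 - 1*(-6)) = (143 + 8)*(205 + 6) = 151*211 = 31861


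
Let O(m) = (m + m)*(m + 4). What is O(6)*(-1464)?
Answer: -175680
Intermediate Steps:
O(m) = 2*m*(4 + m) (O(m) = (2*m)*(4 + m) = 2*m*(4 + m))
O(6)*(-1464) = (2*6*(4 + 6))*(-1464) = (2*6*10)*(-1464) = 120*(-1464) = -175680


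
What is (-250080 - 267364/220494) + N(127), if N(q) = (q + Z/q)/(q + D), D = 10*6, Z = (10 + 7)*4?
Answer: -654774850373399/2618256003 ≈ -2.5008e+5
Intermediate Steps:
Z = 68 (Z = 17*4 = 68)
D = 60
N(q) = (q + 68/q)/(60 + q) (N(q) = (q + 68/q)/(q + 60) = (q + 68/q)/(60 + q))
(-250080 - 267364/220494) + N(127) = (-250080 - 267364/220494) + (68 + 127²)/(127*(60 + 127)) = (-250080 - 267364*1/220494) + (1/127)*(68 + 16129)/187 = (-250080 - 133682/110247) + (1/127)*(1/187)*16197 = -27570703442/110247 + 16197/23749 = -654774850373399/2618256003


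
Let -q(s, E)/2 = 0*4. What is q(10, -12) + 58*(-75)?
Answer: -4350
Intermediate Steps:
q(s, E) = 0 (q(s, E) = -0*4 = -2*0 = 0)
q(10, -12) + 58*(-75) = 0 + 58*(-75) = 0 - 4350 = -4350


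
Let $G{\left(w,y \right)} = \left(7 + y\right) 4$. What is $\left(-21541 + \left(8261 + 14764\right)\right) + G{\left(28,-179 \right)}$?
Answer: $796$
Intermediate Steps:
$G{\left(w,y \right)} = 28 + 4 y$
$\left(-21541 + \left(8261 + 14764\right)\right) + G{\left(28,-179 \right)} = \left(-21541 + \left(8261 + 14764\right)\right) + \left(28 + 4 \left(-179\right)\right) = \left(-21541 + 23025\right) + \left(28 - 716\right) = 1484 - 688 = 796$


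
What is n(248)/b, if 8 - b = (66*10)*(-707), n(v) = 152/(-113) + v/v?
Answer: -39/52728964 ≈ -7.3963e-7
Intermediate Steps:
n(v) = -39/113 (n(v) = 152*(-1/113) + 1 = -152/113 + 1 = -39/113)
b = 466628 (b = 8 - 66*10*(-707) = 8 - 660*(-707) = 8 - 1*(-466620) = 8 + 466620 = 466628)
n(248)/b = -39/113/466628 = -39/113*1/466628 = -39/52728964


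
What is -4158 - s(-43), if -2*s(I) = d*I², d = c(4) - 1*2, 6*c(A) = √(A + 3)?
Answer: -6007 + 1849*√7/12 ≈ -5599.3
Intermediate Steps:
c(A) = √(3 + A)/6 (c(A) = √(A + 3)/6 = √(3 + A)/6)
d = -2 + √7/6 (d = √(3 + 4)/6 - 1*2 = √7/6 - 2 = -2 + √7/6 ≈ -1.5590)
s(I) = -I²*(-2 + √7/6)/2 (s(I) = -(-2 + √7/6)*I²/2 = -I²*(-2 + √7/6)/2)
-4158 - s(-43) = -4158 - (-43)²*(12 - √7)/12 = -4158 - 1849*(12 - √7)/12 = -4158 - (1849 - 1849*√7/12) = -4158 + (-1849 + 1849*√7/12) = -6007 + 1849*√7/12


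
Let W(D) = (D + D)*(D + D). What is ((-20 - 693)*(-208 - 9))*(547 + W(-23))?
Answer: 412022023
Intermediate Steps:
W(D) = 4*D² (W(D) = (2*D)*(2*D) = 4*D²)
((-20 - 693)*(-208 - 9))*(547 + W(-23)) = ((-20 - 693)*(-208 - 9))*(547 + 4*(-23)²) = (-713*(-217))*(547 + 4*529) = 154721*(547 + 2116) = 154721*2663 = 412022023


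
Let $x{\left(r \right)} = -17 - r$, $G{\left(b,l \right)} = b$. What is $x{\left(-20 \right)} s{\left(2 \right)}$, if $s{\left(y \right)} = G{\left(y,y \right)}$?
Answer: $6$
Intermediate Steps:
$s{\left(y \right)} = y$
$x{\left(-20 \right)} s{\left(2 \right)} = \left(-17 - -20\right) 2 = \left(-17 + 20\right) 2 = 3 \cdot 2 = 6$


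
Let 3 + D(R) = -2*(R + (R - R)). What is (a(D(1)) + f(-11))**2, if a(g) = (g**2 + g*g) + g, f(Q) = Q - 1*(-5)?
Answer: 1521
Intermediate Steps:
f(Q) = 5 + Q (f(Q) = Q + 5 = 5 + Q)
D(R) = -3 - 2*R (D(R) = -3 - 2*(R + (R - R)) = -3 - 2*(R + 0) = -3 - 2*R)
a(g) = g + 2*g**2 (a(g) = (g**2 + g**2) + g = 2*g**2 + g = g + 2*g**2)
(a(D(1)) + f(-11))**2 = ((-3 - 2*1)*(1 + 2*(-3 - 2*1)) + (5 - 11))**2 = ((-3 - 2)*(1 + 2*(-3 - 2)) - 6)**2 = (-5*(1 + 2*(-5)) - 6)**2 = (-5*(1 - 10) - 6)**2 = (-5*(-9) - 6)**2 = (45 - 6)**2 = 39**2 = 1521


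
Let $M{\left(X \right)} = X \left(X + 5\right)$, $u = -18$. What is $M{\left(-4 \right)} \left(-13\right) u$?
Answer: $-936$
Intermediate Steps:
$M{\left(X \right)} = X \left(5 + X\right)$
$M{\left(-4 \right)} \left(-13\right) u = - 4 \left(5 - 4\right) \left(-13\right) \left(-18\right) = \left(-4\right) 1 \left(-13\right) \left(-18\right) = \left(-4\right) \left(-13\right) \left(-18\right) = 52 \left(-18\right) = -936$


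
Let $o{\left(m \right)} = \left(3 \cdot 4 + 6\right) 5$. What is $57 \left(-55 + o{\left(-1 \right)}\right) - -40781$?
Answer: $42776$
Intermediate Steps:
$o{\left(m \right)} = 90$ ($o{\left(m \right)} = \left(12 + 6\right) 5 = 18 \cdot 5 = 90$)
$57 \left(-55 + o{\left(-1 \right)}\right) - -40781 = 57 \left(-55 + 90\right) - -40781 = 57 \cdot 35 + 40781 = 1995 + 40781 = 42776$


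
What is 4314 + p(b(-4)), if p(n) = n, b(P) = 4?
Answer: 4318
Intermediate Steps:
4314 + p(b(-4)) = 4314 + 4 = 4318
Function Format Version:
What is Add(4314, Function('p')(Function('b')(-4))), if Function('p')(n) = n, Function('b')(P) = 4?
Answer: 4318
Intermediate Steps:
Add(4314, Function('p')(Function('b')(-4))) = Add(4314, 4) = 4318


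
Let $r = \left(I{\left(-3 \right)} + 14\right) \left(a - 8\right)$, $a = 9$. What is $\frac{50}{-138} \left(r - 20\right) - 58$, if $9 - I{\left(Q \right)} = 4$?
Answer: $- \frac{3977}{69} \approx -57.638$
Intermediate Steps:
$I{\left(Q \right)} = 5$ ($I{\left(Q \right)} = 9 - 4 = 5$)
$r = 19$ ($r = \left(5 + 14\right) \left(9 - 8\right) = 19 \cdot 1 = 19$)
$\frac{50}{-138} \left(r - 20\right) - 58 = \frac{50}{-138} \left(19 - 20\right) - 58 = 50 \left(- \frac{1}{138}\right) \left(19 - 20\right) - 58 = \left(- \frac{25}{69}\right) \left(-1\right) - 58 = \frac{25}{69} - 58 = - \frac{3977}{69}$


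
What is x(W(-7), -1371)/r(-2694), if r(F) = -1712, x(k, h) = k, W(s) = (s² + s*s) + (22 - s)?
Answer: -127/1712 ≈ -0.074182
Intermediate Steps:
W(s) = 22 - s + 2*s² (W(s) = (s² + s²) + (22 - s) = 2*s² + (22 - s) = 22 - s + 2*s²)
x(W(-7), -1371)/r(-2694) = (22 - 1*(-7) + 2*(-7)²)/(-1712) = (22 + 7 + 2*49)*(-1/1712) = (22 + 7 + 98)*(-1/1712) = 127*(-1/1712) = -127/1712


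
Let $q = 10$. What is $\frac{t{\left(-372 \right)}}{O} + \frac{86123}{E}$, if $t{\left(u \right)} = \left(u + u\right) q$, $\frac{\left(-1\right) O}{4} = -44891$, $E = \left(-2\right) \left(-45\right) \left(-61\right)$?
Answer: $- \frac{3876358993}{246451590} \approx -15.729$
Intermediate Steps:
$E = -5490$ ($E = 90 \left(-61\right) = -5490$)
$O = 179564$ ($O = \left(-4\right) \left(-44891\right) = 179564$)
$t{\left(u \right)} = 20 u$ ($t{\left(u \right)} = \left(u + u\right) 10 = 2 u 10 = 20 u$)
$\frac{t{\left(-372 \right)}}{O} + \frac{86123}{E} = \frac{20 \left(-372\right)}{179564} + \frac{86123}{-5490} = \left(-7440\right) \frac{1}{179564} + 86123 \left(- \frac{1}{5490}\right) = - \frac{1860}{44891} - \frac{86123}{5490} = - \frac{3876358993}{246451590}$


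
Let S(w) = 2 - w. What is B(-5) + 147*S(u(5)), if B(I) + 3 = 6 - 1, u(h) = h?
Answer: -439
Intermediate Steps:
B(I) = 2 (B(I) = -3 + (6 - 1) = -3 + 5 = 2)
B(-5) + 147*S(u(5)) = 2 + 147*(2 - 1*5) = 2 + 147*(2 - 5) = 2 + 147*(-3) = 2 - 441 = -439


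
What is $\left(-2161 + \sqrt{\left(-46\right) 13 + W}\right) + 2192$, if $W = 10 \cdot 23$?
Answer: $31 + 4 i \sqrt{23} \approx 31.0 + 19.183 i$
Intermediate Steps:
$W = 230$
$\left(-2161 + \sqrt{\left(-46\right) 13 + W}\right) + 2192 = \left(-2161 + \sqrt{\left(-46\right) 13 + 230}\right) + 2192 = \left(-2161 + \sqrt{-598 + 230}\right) + 2192 = \left(-2161 + \sqrt{-368}\right) + 2192 = \left(-2161 + 4 i \sqrt{23}\right) + 2192 = 31 + 4 i \sqrt{23}$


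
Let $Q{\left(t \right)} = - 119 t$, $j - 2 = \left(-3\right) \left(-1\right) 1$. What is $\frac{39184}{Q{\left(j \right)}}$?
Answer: $- \frac{39184}{595} \approx -65.855$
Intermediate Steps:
$j = 5$ ($j = 2 + \left(-3\right) \left(-1\right) 1 = 2 + 3 \cdot 1 = 2 + 3 = 5$)
$\frac{39184}{Q{\left(j \right)}} = \frac{39184}{\left(-119\right) 5} = \frac{39184}{-595} = 39184 \left(- \frac{1}{595}\right) = - \frac{39184}{595}$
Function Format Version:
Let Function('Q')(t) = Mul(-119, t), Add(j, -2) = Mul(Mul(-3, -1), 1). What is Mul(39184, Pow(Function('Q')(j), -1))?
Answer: Rational(-39184, 595) ≈ -65.855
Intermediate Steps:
j = 5 (j = Add(2, Mul(Mul(-3, -1), 1)) = Add(2, Mul(3, 1)) = Add(2, 3) = 5)
Mul(39184, Pow(Function('Q')(j), -1)) = Mul(39184, Pow(Mul(-119, 5), -1)) = Mul(39184, Pow(-595, -1)) = Mul(39184, Rational(-1, 595)) = Rational(-39184, 595)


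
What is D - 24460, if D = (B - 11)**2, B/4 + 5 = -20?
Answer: -12139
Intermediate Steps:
B = -100 (B = -20 + 4*(-20) = -20 - 80 = -100)
D = 12321 (D = (-100 - 11)**2 = (-111)**2 = 12321)
D - 24460 = 12321 - 24460 = -12139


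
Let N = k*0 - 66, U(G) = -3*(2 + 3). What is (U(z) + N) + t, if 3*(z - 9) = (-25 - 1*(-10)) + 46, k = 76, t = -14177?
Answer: -14258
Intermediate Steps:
z = 58/3 (z = 9 + ((-25 - 1*(-10)) + 46)/3 = 9 + ((-25 + 10) + 46)/3 = 9 + (-15 + 46)/3 = 9 + (1/3)*31 = 9 + 31/3 = 58/3 ≈ 19.333)
U(G) = -15 (U(G) = -3*5 = -15)
N = -66 (N = 76*0 - 66 = 0 - 66 = -66)
(U(z) + N) + t = (-15 - 66) - 14177 = -81 - 14177 = -14258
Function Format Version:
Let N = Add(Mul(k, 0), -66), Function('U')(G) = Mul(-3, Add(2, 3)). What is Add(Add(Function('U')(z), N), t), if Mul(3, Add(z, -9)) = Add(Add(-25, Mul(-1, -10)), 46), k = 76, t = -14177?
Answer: -14258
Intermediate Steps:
z = Rational(58, 3) (z = Add(9, Mul(Rational(1, 3), Add(Add(-25, Mul(-1, -10)), 46))) = Add(9, Mul(Rational(1, 3), Add(Add(-25, 10), 46))) = Add(9, Mul(Rational(1, 3), Add(-15, 46))) = Add(9, Mul(Rational(1, 3), 31)) = Add(9, Rational(31, 3)) = Rational(58, 3) ≈ 19.333)
Function('U')(G) = -15 (Function('U')(G) = Mul(-3, 5) = -15)
N = -66 (N = Add(Mul(76, 0), -66) = Add(0, -66) = -66)
Add(Add(Function('U')(z), N), t) = Add(Add(-15, -66), -14177) = Add(-81, -14177) = -14258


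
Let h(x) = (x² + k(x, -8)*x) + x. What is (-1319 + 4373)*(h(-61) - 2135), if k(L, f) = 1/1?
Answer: 4471056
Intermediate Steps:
k(L, f) = 1
h(x) = x² + 2*x (h(x) = (x² + 1*x) + x = (x² + x) + x = (x + x²) + x = x² + 2*x)
(-1319 + 4373)*(h(-61) - 2135) = (-1319 + 4373)*(-61*(2 - 61) - 2135) = 3054*(-61*(-59) - 2135) = 3054*(3599 - 2135) = 3054*1464 = 4471056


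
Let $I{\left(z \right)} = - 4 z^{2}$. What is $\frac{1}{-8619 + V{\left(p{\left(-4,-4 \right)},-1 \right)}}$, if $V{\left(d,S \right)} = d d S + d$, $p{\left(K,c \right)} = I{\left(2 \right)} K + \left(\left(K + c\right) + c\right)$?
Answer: $- \frac{1}{11271} \approx -8.8723 \cdot 10^{-5}$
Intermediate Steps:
$p{\left(K,c \right)} = - 15 K + 2 c$ ($p{\left(K,c \right)} = - 4 \cdot 2^{2} K + \left(\left(K + c\right) + c\right) = \left(-4\right) 4 K + \left(K + 2 c\right) = - 16 K + \left(K + 2 c\right) = - 15 K + 2 c$)
$V{\left(d,S \right)} = d + S d^{2}$ ($V{\left(d,S \right)} = d^{2} S + d = S d^{2} + d = d + S d^{2}$)
$\frac{1}{-8619 + V{\left(p{\left(-4,-4 \right)},-1 \right)}} = \frac{1}{-8619 + \left(\left(-15\right) \left(-4\right) + 2 \left(-4\right)\right) \left(1 - \left(\left(-15\right) \left(-4\right) + 2 \left(-4\right)\right)\right)} = \frac{1}{-8619 + \left(60 - 8\right) \left(1 - \left(60 - 8\right)\right)} = \frac{1}{-8619 + 52 \left(1 - 52\right)} = \frac{1}{-8619 + 52 \left(-51\right)} = \frac{1}{-8619 - 2652} = \frac{1}{-11271} = - \frac{1}{11271}$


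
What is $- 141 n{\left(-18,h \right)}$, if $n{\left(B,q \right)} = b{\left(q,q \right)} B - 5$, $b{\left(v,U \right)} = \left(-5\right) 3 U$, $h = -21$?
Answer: $800175$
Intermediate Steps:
$b{\left(v,U \right)} = - 15 U$
$n{\left(B,q \right)} = -5 - 15 B q$ ($n{\left(B,q \right)} = - 15 q B - 5 = - 15 B q - 5 = -5 - 15 B q$)
$- 141 n{\left(-18,h \right)} = - 141 \left(-5 - \left(-270\right) \left(-21\right)\right) = - 141 \left(-5 - 5670\right) = \left(-141\right) \left(-5675\right) = 800175$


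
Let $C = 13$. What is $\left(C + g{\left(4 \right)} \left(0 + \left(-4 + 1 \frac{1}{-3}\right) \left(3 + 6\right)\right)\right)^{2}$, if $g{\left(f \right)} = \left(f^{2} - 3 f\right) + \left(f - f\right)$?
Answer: $20449$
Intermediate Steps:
$g{\left(f \right)} = f^{2} - 3 f$ ($g{\left(f \right)} = \left(f^{2} - 3 f\right) + 0 = f^{2} - 3 f$)
$\left(C + g{\left(4 \right)} \left(0 + \left(-4 + 1 \frac{1}{-3}\right) \left(3 + 6\right)\right)\right)^{2} = \left(13 + 4 \left(-3 + 4\right) \left(0 + \left(-4 + 1 \frac{1}{-3}\right) \left(3 + 6\right)\right)\right)^{2} = \left(13 + 4 \cdot 1 \left(0 + \left(-4 + 1 \left(- \frac{1}{3}\right)\right) 9\right)\right)^{2} = \left(13 + 4 \left(0 + \left(-4 - \frac{1}{3}\right) 9\right)\right)^{2} = \left(13 + 4 \left(0 - 39\right)\right)^{2} = \left(13 + 4 \left(-39\right)\right)^{2} = \left(13 - 156\right)^{2} = \left(-143\right)^{2} = 20449$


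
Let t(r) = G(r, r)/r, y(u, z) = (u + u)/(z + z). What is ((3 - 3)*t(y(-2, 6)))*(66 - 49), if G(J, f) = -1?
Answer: 0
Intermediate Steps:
y(u, z) = u/z (y(u, z) = (2*u)/((2*z)) = (2*u)*(1/(2*z)) = u/z)
t(r) = -1/r
((3 - 3)*t(y(-2, 6)))*(66 - 49) = ((3 - 3)*(-1/((-2/6))))*(66 - 49) = (0*(-1/((-2*⅙))))*17 = (0*(-1/(-⅓)))*17 = (0*(-1*(-3)))*17 = (0*3)*17 = 0*17 = 0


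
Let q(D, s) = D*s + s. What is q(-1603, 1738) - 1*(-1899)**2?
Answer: -6390477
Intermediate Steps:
q(D, s) = s + D*s
q(-1603, 1738) - 1*(-1899)**2 = 1738*(1 - 1603) - 1*(-1899)**2 = 1738*(-1602) - 1*3606201 = -2784276 - 3606201 = -6390477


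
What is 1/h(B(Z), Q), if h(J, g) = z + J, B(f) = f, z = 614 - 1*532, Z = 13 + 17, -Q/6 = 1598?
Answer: 1/112 ≈ 0.0089286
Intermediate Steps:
Q = -9588 (Q = -6*1598 = -9588)
Z = 30
z = 82 (z = 614 - 532 = 82)
h(J, g) = 82 + J
1/h(B(Z), Q) = 1/(82 + 30) = 1/112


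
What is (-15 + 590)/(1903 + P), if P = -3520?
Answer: -575/1617 ≈ -0.35560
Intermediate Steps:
(-15 + 590)/(1903 + P) = (-15 + 590)/(1903 - 3520) = 575/(-1617) = 575*(-1/1617) = -575/1617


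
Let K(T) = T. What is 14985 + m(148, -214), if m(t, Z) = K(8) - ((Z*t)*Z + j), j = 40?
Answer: -6762855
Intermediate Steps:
m(t, Z) = -32 - t*Z² (m(t, Z) = 8 - ((Z*t)*Z + 40) = 8 - (t*Z² + 40) = 8 - (40 + t*Z²) = 8 + (-40 - t*Z²) = -32 - t*Z²)
14985 + m(148, -214) = 14985 + (-32 - 1*148*(-214)²) = 14985 + (-32 - 1*148*45796) = 14985 + (-32 - 6777808) = 14985 - 6777840 = -6762855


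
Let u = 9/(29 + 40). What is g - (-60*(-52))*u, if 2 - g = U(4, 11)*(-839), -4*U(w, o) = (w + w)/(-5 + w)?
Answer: 29280/23 ≈ 1273.0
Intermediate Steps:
U(w, o) = -w/(2*(-5 + w)) (U(w, o) = -(w + w)/(4*(-5 + w)) = -2*w/(4*(-5 + w)) = -w/(2*(-5 + w)))
u = 3/23 (u = 9/69 = 9*(1/69) = 3/23 ≈ 0.13043)
g = 1680 (g = 2 - (-1*4/(-10 + 2*4))*(-839) = 2 - (-1*4/(-10 + 8))*(-839) = 2 - (-1*4/(-2))*(-839) = 2 - (-1*4*(-1/2))*(-839) = 2 - 2*(-839) = 2 - 1*(-1678) = 2 + 1678 = 1680)
g - (-60*(-52))*u = 1680 - (-60*(-52))*3/23 = 1680 - 3120*3/23 = 1680 - 1*9360/23 = 1680 - 9360/23 = 29280/23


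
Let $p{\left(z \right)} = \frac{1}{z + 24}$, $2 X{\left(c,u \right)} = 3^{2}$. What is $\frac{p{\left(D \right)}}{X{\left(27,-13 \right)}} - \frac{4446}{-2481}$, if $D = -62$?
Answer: $\frac{252595}{141417} \approx 1.7862$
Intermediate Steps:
$X{\left(c,u \right)} = \frac{9}{2}$ ($X{\left(c,u \right)} = \frac{3^{2}}{2} = \frac{1}{2} \cdot 9 = \frac{9}{2}$)
$p{\left(z \right)} = \frac{1}{24 + z}$
$\frac{p{\left(D \right)}}{X{\left(27,-13 \right)}} - \frac{4446}{-2481} = \frac{1}{\left(24 - 62\right) \frac{9}{2}} - \frac{4446}{-2481} = \frac{1}{-38} \cdot \frac{2}{9} - - \frac{1482}{827} = \left(- \frac{1}{38}\right) \frac{2}{9} + \frac{1482}{827} = - \frac{1}{171} + \frac{1482}{827} = \frac{252595}{141417}$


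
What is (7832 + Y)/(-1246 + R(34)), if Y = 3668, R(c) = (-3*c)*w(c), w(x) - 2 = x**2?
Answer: -5750/59681 ≈ -0.096346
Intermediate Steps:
w(x) = 2 + x**2
R(c) = -3*c*(2 + c**2) (R(c) = (-3*c)*(2 + c**2) = -3*c*(2 + c**2))
(7832 + Y)/(-1246 + R(34)) = (7832 + 3668)/(-1246 - 3*34*(2 + 34**2)) = 11500/(-1246 - 3*34*(2 + 1156)) = 11500/(-1246 - 3*34*1158) = 11500/(-1246 - 118116) = 11500/(-119362) = 11500*(-1/119362) = -5750/59681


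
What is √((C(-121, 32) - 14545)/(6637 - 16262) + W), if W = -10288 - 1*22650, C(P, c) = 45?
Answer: 9*I*√2410870/77 ≈ 181.48*I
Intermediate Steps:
W = -32938 (W = -10288 - 22650 = -32938)
√((C(-121, 32) - 14545)/(6637 - 16262) + W) = √((45 - 14545)/(6637 - 16262) - 32938) = √(-14500/(-9625) - 32938) = √(-14500*(-1/9625) - 32938) = √(116/77 - 32938) = √(-2536110/77) = 9*I*√2410870/77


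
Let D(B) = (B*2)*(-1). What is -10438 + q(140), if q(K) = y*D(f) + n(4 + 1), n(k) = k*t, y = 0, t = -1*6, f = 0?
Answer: -10468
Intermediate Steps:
D(B) = -2*B (D(B) = (2*B)*(-1) = -2*B)
t = -6
n(k) = -6*k (n(k) = k*(-6) = -6*k)
q(K) = -30 (q(K) = 0*(-2*0) - 6*(4 + 1) = 0*0 - 6*5 = 0 - 30 = -30)
-10438 + q(140) = -10438 - 30 = -10468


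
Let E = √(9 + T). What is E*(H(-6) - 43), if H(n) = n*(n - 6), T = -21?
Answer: 58*I*√3 ≈ 100.46*I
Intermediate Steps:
H(n) = n*(-6 + n)
E = 2*I*√3 (E = √(9 - 21) = √(-12) = 2*I*√3 ≈ 3.4641*I)
E*(H(-6) - 43) = (2*I*√3)*(-6*(-6 - 6) - 43) = (2*I*√3)*(-6*(-12) - 43) = (2*I*√3)*(72 - 43) = (2*I*√3)*29 = 58*I*√3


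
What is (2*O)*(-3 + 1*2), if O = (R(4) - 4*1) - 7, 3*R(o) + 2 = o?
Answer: 62/3 ≈ 20.667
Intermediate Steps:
R(o) = -⅔ + o/3
O = -31/3 (O = ((-⅔ + (⅓)*4) - 4*1) - 7 = ((-⅔ + 4/3) - 4) - 7 = (⅔ - 4) - 7 = -10/3 - 7 = -31/3 ≈ -10.333)
(2*O)*(-3 + 1*2) = (2*(-31/3))*(-3 + 1*2) = -62*(-3 + 2)/3 = -62/3*(-1) = 62/3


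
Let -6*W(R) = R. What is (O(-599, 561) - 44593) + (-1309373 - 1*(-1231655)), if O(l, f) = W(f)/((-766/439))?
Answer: -187298359/1532 ≈ -1.2226e+5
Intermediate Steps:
W(R) = -R/6
O(l, f) = 439*f/4596 (O(l, f) = (-f/6)/((-766/439)) = (-f/6)/((-766*1/439)) = (-f/6)/(-766/439) = -f/6*(-439/766) = 439*f/4596)
(O(-599, 561) - 44593) + (-1309373 - 1*(-1231655)) = ((439/4596)*561 - 44593) + (-1309373 - 1*(-1231655)) = (82093/1532 - 44593) + (-1309373 + 1231655) = -68234383/1532 - 77718 = -187298359/1532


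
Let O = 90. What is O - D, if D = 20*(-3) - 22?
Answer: 172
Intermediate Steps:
D = -82 (D = -60 - 22 = -82)
O - D = 90 - 1*(-82) = 90 + 82 = 172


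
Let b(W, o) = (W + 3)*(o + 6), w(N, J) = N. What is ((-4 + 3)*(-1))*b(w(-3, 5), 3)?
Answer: 0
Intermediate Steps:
b(W, o) = (3 + W)*(6 + o)
((-4 + 3)*(-1))*b(w(-3, 5), 3) = ((-4 + 3)*(-1))*(18 + 3*3 + 6*(-3) - 3*3) = (-1*(-1))*(18 + 9 - 18 - 9) = 1*0 = 0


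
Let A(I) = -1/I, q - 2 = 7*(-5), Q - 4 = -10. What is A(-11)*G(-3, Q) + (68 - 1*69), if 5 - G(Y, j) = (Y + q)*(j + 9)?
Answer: 102/11 ≈ 9.2727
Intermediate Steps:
Q = -6 (Q = 4 - 10 = -6)
q = -33 (q = 2 + 7*(-5) = 2 - 35 = -33)
G(Y, j) = 5 - (-33 + Y)*(9 + j) (G(Y, j) = 5 - (Y - 33)*(j + 9) = 5 - (-33 + Y)*(9 + j))
A(-11)*G(-3, Q) + (68 - 1*69) = (-1/(-11))*(302 - 9*(-3) + 33*(-6) - 1*(-3)*(-6)) + (68 - 1*69) = (-1*(-1/11))*(302 + 27 - 198 - 18) + (68 - 69) = (1/11)*113 - 1 = 113/11 - 1 = 102/11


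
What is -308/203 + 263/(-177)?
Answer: -15415/5133 ≈ -3.0031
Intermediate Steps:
-308/203 + 263/(-177) = -308*1/203 + 263*(-1/177) = -44/29 - 263/177 = -15415/5133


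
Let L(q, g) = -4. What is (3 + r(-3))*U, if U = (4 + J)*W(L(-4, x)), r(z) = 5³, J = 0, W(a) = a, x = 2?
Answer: -2048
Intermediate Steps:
r(z) = 125
U = -16 (U = (4 + 0)*(-4) = 4*(-4) = -16)
(3 + r(-3))*U = (3 + 125)*(-16) = 128*(-16) = -2048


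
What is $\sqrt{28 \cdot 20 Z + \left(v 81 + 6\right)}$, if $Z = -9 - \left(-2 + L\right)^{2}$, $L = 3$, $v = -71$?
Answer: $i \sqrt{11345} \approx 106.51 i$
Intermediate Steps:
$Z = -10$ ($Z = -9 - \left(-2 + 3\right)^{2} = -9 - 1^{2} = -9 - 1 = -10$)
$\sqrt{28 \cdot 20 Z + \left(v 81 + 6\right)} = \sqrt{28 \cdot 20 \left(-10\right) + \left(\left(-71\right) 81 + 6\right)} = \sqrt{560 \left(-10\right) + \left(-5751 + 6\right)} = \sqrt{-5600 - 5745} = \sqrt{-11345} = i \sqrt{11345}$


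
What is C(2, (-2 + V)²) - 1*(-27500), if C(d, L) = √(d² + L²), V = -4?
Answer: 27500 + 10*√13 ≈ 27536.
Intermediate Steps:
C(d, L) = √(L² + d²)
C(2, (-2 + V)²) - 1*(-27500) = √(((-2 - 4)²)² + 2²) - 1*(-27500) = √(((-6)²)² + 4) + 27500 = √(36² + 4) + 27500 = √(1296 + 4) + 27500 = √1300 + 27500 = 10*√13 + 27500 = 27500 + 10*√13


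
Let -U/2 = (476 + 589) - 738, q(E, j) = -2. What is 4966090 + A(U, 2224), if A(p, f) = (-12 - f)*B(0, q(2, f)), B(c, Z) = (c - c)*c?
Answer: 4966090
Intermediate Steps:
U = -654 (U = -2*((476 + 589) - 738) = -2*(1065 - 738) = -2*327 = -654)
B(c, Z) = 0 (B(c, Z) = 0*c = 0)
A(p, f) = 0 (A(p, f) = (-12 - f)*0 = 0)
4966090 + A(U, 2224) = 4966090 + 0 = 4966090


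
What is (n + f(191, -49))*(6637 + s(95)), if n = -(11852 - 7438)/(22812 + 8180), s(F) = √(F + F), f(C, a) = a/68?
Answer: -1508888765/263432 - 227345*√190/263432 ≈ -5739.7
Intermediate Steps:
f(C, a) = a/68 (f(C, a) = a*(1/68) = a/68)
s(F) = √2*√F (s(F) = √(2*F) = √2*√F)
n = -2207/15496 (n = -4414/30992 = -1*2207/15496 = -2207/15496 ≈ -0.14242)
(n + f(191, -49))*(6637 + s(95)) = (-2207/15496 + (1/68)*(-49))*(6637 + √2*√95) = (-2207/15496 - 49/68)*(6637 + √190) = -227345*(6637 + √190)/263432 = -1508888765/263432 - 227345*√190/263432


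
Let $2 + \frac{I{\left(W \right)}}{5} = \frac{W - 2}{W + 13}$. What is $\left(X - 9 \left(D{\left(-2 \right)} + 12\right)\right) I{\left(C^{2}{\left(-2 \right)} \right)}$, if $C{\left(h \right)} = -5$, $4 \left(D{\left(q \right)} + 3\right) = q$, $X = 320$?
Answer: $- \frac{129055}{76} \approx -1698.1$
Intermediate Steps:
$D{\left(q \right)} = -3 + \frac{q}{4}$
$I{\left(W \right)} = -10 + \frac{5 \left(-2 + W\right)}{13 + W}$ ($I{\left(W \right)} = -10 + 5 \frac{W - 2}{W + 13} = -10 + 5 \frac{-2 + W}{13 + W} = -10 + \frac{5 \left(-2 + W\right)}{13 + W}$)
$\left(X - 9 \left(D{\left(-2 \right)} + 12\right)\right) I{\left(C^{2}{\left(-2 \right)} \right)} = \left(320 - 9 \left(\left(-3 + \frac{1}{4} \left(-2\right)\right) + 12\right)\right) \frac{5 \left(-28 - \left(-5\right)^{2}\right)}{13 + \left(-5\right)^{2}} = \left(320 - 9 \left(\left(-3 - \frac{1}{2}\right) + 12\right)\right) \frac{5 \left(-28 - 25\right)}{13 + 25} = \left(320 - 9 \left(- \frac{7}{2} + 12\right)\right) \frac{5 \left(-28 - 25\right)}{38} = \left(320 - \frac{153}{2}\right) 5 \cdot \frac{1}{38} \left(-53\right) = \left(320 - \frac{153}{2}\right) \left(- \frac{265}{38}\right) = \frac{487}{2} \left(- \frac{265}{38}\right) = - \frac{129055}{76}$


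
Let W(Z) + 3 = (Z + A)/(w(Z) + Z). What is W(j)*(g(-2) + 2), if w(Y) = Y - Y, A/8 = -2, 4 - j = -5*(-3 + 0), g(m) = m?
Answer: 0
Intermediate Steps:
j = -11 (j = 4 - (-5)*(-3 + 0) = 4 - (-5)*(-3) = 4 - 1*15 = 4 - 15 = -11)
A = -16 (A = 8*(-2) = -16)
w(Y) = 0
W(Z) = -3 + (-16 + Z)/Z (W(Z) = -3 + (Z - 16)/(0 + Z) = -3 + (-16 + Z)/Z)
W(j)*(g(-2) + 2) = (-2 - 16/(-11))*(-2 + 2) = (-2 - 16*(-1/11))*0 = (-2 + 16/11)*0 = -6/11*0 = 0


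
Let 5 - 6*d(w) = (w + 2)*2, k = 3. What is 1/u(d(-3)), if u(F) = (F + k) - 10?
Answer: -6/35 ≈ -0.17143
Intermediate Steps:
d(w) = ⅙ - w/3 (d(w) = ⅚ - (w + 2)*2/6 = ⅚ - (2 + w)*2/6 = ⅚ - (4 + 2*w)/6 = ⅚ + (-⅔ - w/3) = ⅙ - w/3)
u(F) = -7 + F (u(F) = (F + 3) - 10 = (3 + F) - 10 = -7 + F)
1/u(d(-3)) = 1/(-7 + (⅙ - ⅓*(-3))) = 1/(-7 + (⅙ + 1)) = 1/(-7 + 7/6) = 1/(-35/6) = -6/35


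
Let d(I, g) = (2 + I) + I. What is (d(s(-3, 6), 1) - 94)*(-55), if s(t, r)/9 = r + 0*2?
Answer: -880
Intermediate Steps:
s(t, r) = 9*r (s(t, r) = 9*(r + 0*2) = 9*(r + 0) = 9*r)
d(I, g) = 2 + 2*I
(d(s(-3, 6), 1) - 94)*(-55) = ((2 + 2*(9*6)) - 94)*(-55) = ((2 + 2*54) - 94)*(-55) = ((2 + 108) - 94)*(-55) = (110 - 94)*(-55) = 16*(-55) = -880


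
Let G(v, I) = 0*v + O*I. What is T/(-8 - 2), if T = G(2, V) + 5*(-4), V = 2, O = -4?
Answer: 14/5 ≈ 2.8000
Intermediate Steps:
G(v, I) = -4*I (G(v, I) = 0*v - 4*I = 0 - 4*I = -4*I)
T = -28 (T = -4*2 + 5*(-4) = -8 - 20 = -28)
T/(-8 - 2) = -28/(-8 - 2) = -28/(-10) = -28*(-⅒) = 14/5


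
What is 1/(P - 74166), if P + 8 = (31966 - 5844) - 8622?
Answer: -1/56674 ≈ -1.7645e-5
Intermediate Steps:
P = 17492 (P = -8 + ((31966 - 5844) - 8622) = -8 + (26122 - 8622) = -8 + 17500 = 17492)
1/(P - 74166) = 1/(17492 - 74166) = 1/(-56674) = -1/56674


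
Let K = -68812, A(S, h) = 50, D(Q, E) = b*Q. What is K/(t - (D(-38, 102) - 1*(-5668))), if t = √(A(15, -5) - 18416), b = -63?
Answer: 277381172/32507105 + 34406*I*√18366/32507105 ≈ 8.5329 + 0.14344*I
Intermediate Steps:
D(Q, E) = -63*Q
t = I*√18366 (t = √(50 - 18416) = √(-18366) = I*√18366 ≈ 135.52*I)
K/(t - (D(-38, 102) - 1*(-5668))) = -68812/(I*√18366 - (-63*(-38) - 1*(-5668))) = -68812/(I*√18366 - (2394 + 5668)) = -68812/(I*√18366 - 1*8062) = -68812/(I*√18366 - 8062) = -68812/(-8062 + I*√18366)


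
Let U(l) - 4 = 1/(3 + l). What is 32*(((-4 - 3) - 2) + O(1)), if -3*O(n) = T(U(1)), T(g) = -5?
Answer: -704/3 ≈ -234.67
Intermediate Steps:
U(l) = 4 + 1/(3 + l)
O(n) = 5/3 (O(n) = -⅓*(-5) = 5/3)
32*(((-4 - 3) - 2) + O(1)) = 32*(((-4 - 3) - 2) + 5/3) = 32*((-7 - 2) + 5/3) = 32*(-9 + 5/3) = 32*(-22/3) = -704/3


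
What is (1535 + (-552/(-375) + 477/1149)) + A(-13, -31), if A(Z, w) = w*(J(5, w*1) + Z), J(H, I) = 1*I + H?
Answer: 131459347/47875 ≈ 2745.9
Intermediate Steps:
J(H, I) = H + I (J(H, I) = I + H = H + I)
A(Z, w) = w*(5 + Z + w) (A(Z, w) = w*((5 + w*1) + Z) = w*((5 + w) + Z) = w*(5 + Z + w))
(1535 + (-552/(-375) + 477/1149)) + A(-13, -31) = (1535 + (-552/(-375) + 477/1149)) - 31*(5 - 13 - 31) = (1535 + (-552*(-1/375) + 477*(1/1149))) - 31*(-39) = (1535 + (184/125 + 159/383)) + 1209 = (1535 + 90347/47875) + 1209 = 73578472/47875 + 1209 = 131459347/47875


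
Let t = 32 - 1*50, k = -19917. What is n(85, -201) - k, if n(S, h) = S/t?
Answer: 358421/18 ≈ 19912.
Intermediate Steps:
t = -18 (t = 32 - 50 = -18)
n(S, h) = -S/18 (n(S, h) = S/(-18) = S*(-1/18) = -S/18)
n(85, -201) - k = -1/18*85 - 1*(-19917) = -85/18 + 19917 = 358421/18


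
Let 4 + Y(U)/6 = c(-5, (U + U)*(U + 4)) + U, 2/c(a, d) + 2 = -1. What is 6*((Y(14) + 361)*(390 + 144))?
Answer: 1336068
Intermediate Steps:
c(a, d) = -⅔ (c(a, d) = 2/(-2 - 1) = 2/(-3) = 2*(-⅓) = -⅔)
Y(U) = -28 + 6*U (Y(U) = -24 + 6*(-⅔ + U) = -24 + (-4 + 6*U) = -28 + 6*U)
6*((Y(14) + 361)*(390 + 144)) = 6*(((-28 + 6*14) + 361)*(390 + 144)) = 6*(((-28 + 84) + 361)*534) = 6*((56 + 361)*534) = 6*(417*534) = 6*222678 = 1336068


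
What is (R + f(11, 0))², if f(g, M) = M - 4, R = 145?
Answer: 19881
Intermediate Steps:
f(g, M) = -4 + M
(R + f(11, 0))² = (145 + (-4 + 0))² = (145 - 4)² = 141² = 19881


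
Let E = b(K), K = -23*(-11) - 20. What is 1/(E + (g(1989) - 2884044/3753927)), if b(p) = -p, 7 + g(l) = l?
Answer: 1251309/2187578093 ≈ 0.00057201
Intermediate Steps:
K = 233 (K = 253 - 20 = 233)
g(l) = -7 + l
E = -233 (E = -1*233 = -233)
1/(E + (g(1989) - 2884044/3753927)) = 1/(-233 + ((-7 + 1989) - 2884044/3753927)) = 1/(-233 + (1982 - 2884044/3753927)) = 1/(-233 + (1982 - 1*961348/1251309)) = 1/(-233 + (1982 - 961348/1251309)) = 1/(-233 + 2479133090/1251309) = 1/(2187578093/1251309) = 1251309/2187578093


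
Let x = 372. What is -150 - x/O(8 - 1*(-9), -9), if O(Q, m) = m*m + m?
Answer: -931/6 ≈ -155.17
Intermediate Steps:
O(Q, m) = m + m**2 (O(Q, m) = m**2 + m = m + m**2)
-150 - x/O(8 - 1*(-9), -9) = -150 - 372/((-9*(1 - 9))) = -150 - 372/((-9*(-8))) = -150 - 372/72 = -150 - 1*31/6 = -150 - 31/6 = -931/6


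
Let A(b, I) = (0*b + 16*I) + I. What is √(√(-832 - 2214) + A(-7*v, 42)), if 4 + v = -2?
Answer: √(714 + I*√3046) ≈ 26.741 + 1.032*I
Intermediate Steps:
v = -6 (v = -4 - 2 = -6)
A(b, I) = 17*I (A(b, I) = (0 + 16*I) + I = 16*I + I = 17*I)
√(√(-832 - 2214) + A(-7*v, 42)) = √(√(-832 - 2214) + 17*42) = √(√(-3046) + 714) = √(I*√3046 + 714) = √(714 + I*√3046)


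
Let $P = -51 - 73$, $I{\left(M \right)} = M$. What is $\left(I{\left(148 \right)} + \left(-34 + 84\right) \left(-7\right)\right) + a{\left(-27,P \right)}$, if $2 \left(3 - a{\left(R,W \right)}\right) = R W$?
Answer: $-1873$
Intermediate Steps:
$P = -124$
$a{\left(R,W \right)} = 3 - \frac{R W}{2}$
$\left(I{\left(148 \right)} + \left(-34 + 84\right) \left(-7\right)\right) + a{\left(-27,P \right)} = \left(148 + \left(-34 + 84\right) \left(-7\right)\right) + \left(3 - \left(- \frac{27}{2}\right) \left(-124\right)\right) = \left(148 + 50 \left(-7\right)\right) + \left(3 - 1674\right) = \left(148 - 350\right) - 1671 = -202 - 1671 = -1873$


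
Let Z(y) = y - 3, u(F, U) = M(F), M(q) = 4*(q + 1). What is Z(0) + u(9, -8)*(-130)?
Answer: -5203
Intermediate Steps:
M(q) = 4 + 4*q (M(q) = 4*(1 + q) = 4 + 4*q)
u(F, U) = 4 + 4*F
Z(y) = -3 + y
Z(0) + u(9, -8)*(-130) = (-3 + 0) + (4 + 4*9)*(-130) = -3 + (4 + 36)*(-130) = -3 + 40*(-130) = -3 - 5200 = -5203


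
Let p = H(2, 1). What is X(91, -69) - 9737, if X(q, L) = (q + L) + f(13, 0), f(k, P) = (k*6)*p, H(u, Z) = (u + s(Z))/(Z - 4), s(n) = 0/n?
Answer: -9767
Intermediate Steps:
s(n) = 0
H(u, Z) = u/(-4 + Z) (H(u, Z) = (u + 0)/(Z - 4) = u/(-4 + Z))
p = -⅔ (p = 2/(-4 + 1) = 2/(-3) = 2*(-⅓) = -⅔ ≈ -0.66667)
f(k, P) = -4*k (f(k, P) = (k*6)*(-⅔) = (6*k)*(-⅔) = -4*k)
X(q, L) = -52 + L + q (X(q, L) = (q + L) - 4*13 = (L + q) - 52 = -52 + L + q)
X(91, -69) - 9737 = (-52 - 69 + 91) - 9737 = -30 - 9737 = -9767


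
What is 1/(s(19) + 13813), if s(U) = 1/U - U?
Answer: 19/262087 ≈ 7.2495e-5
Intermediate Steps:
1/(s(19) + 13813) = 1/((1/19 - 1*19) + 13813) = 1/((1/19 - 19) + 13813) = 1/(-360/19 + 13813) = 1/(262087/19) = 19/262087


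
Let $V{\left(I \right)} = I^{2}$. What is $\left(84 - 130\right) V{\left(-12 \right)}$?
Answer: $-6624$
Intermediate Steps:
$\left(84 - 130\right) V{\left(-12 \right)} = \left(84 - 130\right) \left(-12\right)^{2} = \left(-46\right) 144 = -6624$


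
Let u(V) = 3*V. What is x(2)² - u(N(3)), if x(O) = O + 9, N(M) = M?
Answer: 112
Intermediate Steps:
x(O) = 9 + O
x(2)² - u(N(3)) = (9 + 2)² - 3*3 = 11² - 1*9 = 121 - 9 = 112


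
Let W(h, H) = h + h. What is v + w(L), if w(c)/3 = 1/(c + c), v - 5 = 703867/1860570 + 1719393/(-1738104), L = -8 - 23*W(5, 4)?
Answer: 281103432556157/64138305825720 ≈ 4.3828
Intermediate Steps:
W(h, H) = 2*h
L = -238 (L = -8 - 46*5 = -8 - 23*10 = -8 - 230 = -238)
v = 2365610635093/538977359880 (v = 5 + (703867/1860570 + 1719393/(-1738104)) = 5 + (703867*(1/1860570) + 1719393*(-1/1738104)) = 5 + (703867/1860570 - 573131/579368) = 5 - 329276164307/538977359880 = 2365610635093/538977359880 ≈ 4.3891)
w(c) = 3/(2*c) (w(c) = 3/(c + c) = 3/((2*c)) = 3*(1/(2*c)) = 3/(2*c))
v + w(L) = 2365610635093/538977359880 + (3/2)/(-238) = 2365610635093/538977359880 + (3/2)*(-1/238) = 2365610635093/538977359880 - 3/476 = 281103432556157/64138305825720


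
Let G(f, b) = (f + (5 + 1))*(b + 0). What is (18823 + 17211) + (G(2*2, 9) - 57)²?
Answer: 37123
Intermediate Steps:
G(f, b) = b*(6 + f) (G(f, b) = (f + 6)*b = (6 + f)*b = b*(6 + f))
(18823 + 17211) + (G(2*2, 9) - 57)² = (18823 + 17211) + (9*(6 + 2*2) - 57)² = 36034 + (9*(6 + 4) - 57)² = 36034 + (9*10 - 57)² = 36034 + (90 - 57)² = 36034 + 33² = 36034 + 1089 = 37123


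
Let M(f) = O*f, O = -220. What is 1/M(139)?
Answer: -1/30580 ≈ -3.2701e-5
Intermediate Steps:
M(f) = -220*f
1/M(139) = 1/(-220*139) = 1/(-30580) = -1/30580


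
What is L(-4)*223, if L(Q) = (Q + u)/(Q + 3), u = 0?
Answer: 892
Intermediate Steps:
L(Q) = Q/(3 + Q) (L(Q) = (Q + 0)/(Q + 3) = Q/(3 + Q))
L(-4)*223 = -4/(3 - 4)*223 = -4/(-1)*223 = -4*(-1)*223 = 4*223 = 892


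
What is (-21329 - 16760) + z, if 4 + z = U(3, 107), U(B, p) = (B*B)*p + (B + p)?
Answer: -37020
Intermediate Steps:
U(B, p) = B + p + p*B**2 (U(B, p) = B**2*p + (B + p) = p*B**2 + (B + p) = B + p + p*B**2)
z = 1069 (z = -4 + (3 + 107 + 107*3**2) = -4 + (3 + 107 + 107*9) = -4 + (3 + 107 + 963) = -4 + 1073 = 1069)
(-21329 - 16760) + z = (-21329 - 16760) + 1069 = -38089 + 1069 = -37020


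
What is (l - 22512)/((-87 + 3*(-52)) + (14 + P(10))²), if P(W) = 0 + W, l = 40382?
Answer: 17870/333 ≈ 53.664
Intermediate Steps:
P(W) = W
(l - 22512)/((-87 + 3*(-52)) + (14 + P(10))²) = (40382 - 22512)/((-87 + 3*(-52)) + (14 + 10)²) = 17870/((-87 - 156) + 24²) = 17870/(-243 + 576) = 17870/333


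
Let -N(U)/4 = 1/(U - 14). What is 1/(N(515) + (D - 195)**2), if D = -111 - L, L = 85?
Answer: 501/76593377 ≈ 6.5410e-6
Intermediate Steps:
N(U) = -4/(-14 + U) (N(U) = -4/(U - 14) = -4/(-14 + U))
D = -196 (D = -111 - 1*85 = -111 - 85 = -196)
1/(N(515) + (D - 195)**2) = 1/(-4/(-14 + 515) + (-196 - 195)**2) = 1/(-4/501 + (-391)**2) = 1/(-4*1/501 + 152881) = 1/(-4/501 + 152881) = 1/(76593377/501) = 501/76593377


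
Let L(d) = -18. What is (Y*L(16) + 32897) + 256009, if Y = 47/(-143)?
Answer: 41314404/143 ≈ 2.8891e+5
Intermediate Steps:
Y = -47/143 (Y = 47*(-1/143) = -47/143 ≈ -0.32867)
(Y*L(16) + 32897) + 256009 = (-47/143*(-18) + 32897) + 256009 = (846/143 + 32897) + 256009 = 4705117/143 + 256009 = 41314404/143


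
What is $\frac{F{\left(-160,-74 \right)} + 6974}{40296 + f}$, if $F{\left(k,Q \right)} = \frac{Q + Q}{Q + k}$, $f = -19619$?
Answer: $\frac{816032}{2419209} \approx 0.33731$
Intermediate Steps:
$F{\left(k,Q \right)} = \frac{2 Q}{Q + k}$
$\frac{F{\left(-160,-74 \right)} + 6974}{40296 + f} = \frac{2 \left(-74\right) \frac{1}{-74 - 160} + 6974}{40296 - 19619} = \frac{2 \left(-74\right) \frac{1}{-234} + 6974}{20677} = \left(2 \left(-74\right) \left(- \frac{1}{234}\right) + 6974\right) \frac{1}{20677} = \left(\frac{74}{117} + 6974\right) \frac{1}{20677} = \frac{816032}{117} \cdot \frac{1}{20677} = \frac{816032}{2419209}$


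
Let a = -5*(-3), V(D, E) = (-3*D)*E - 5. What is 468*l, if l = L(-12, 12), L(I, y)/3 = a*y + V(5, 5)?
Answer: 140400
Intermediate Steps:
V(D, E) = -5 - 3*D*E (V(D, E) = -3*D*E - 5 = -5 - 3*D*E)
a = 15
L(I, y) = -240 + 45*y (L(I, y) = 3*(15*y + (-5 - 3*5*5)) = 3*(15*y + (-5 - 75)) = 3*(15*y - 80) = 3*(-80 + 15*y) = -240 + 45*y)
l = 300 (l = -240 + 45*12 = -240 + 540 = 300)
468*l = 468*300 = 140400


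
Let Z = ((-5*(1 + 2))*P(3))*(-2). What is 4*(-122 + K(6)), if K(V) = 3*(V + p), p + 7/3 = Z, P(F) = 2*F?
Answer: 1716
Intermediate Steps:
Z = 180 (Z = ((-5*(1 + 2))*(2*3))*(-2) = (-5*3*6)*(-2) = -15*6*(-2) = -90*(-2) = 180)
p = 533/3 (p = -7/3 + 180 = 533/3 ≈ 177.67)
K(V) = 533 + 3*V (K(V) = 3*(V + 533/3) = 3*(533/3 + V) = 533 + 3*V)
4*(-122 + K(6)) = 4*(-122 + (533 + 3*6)) = 4*(-122 + (533 + 18)) = 4*(-122 + 551) = 4*429 = 1716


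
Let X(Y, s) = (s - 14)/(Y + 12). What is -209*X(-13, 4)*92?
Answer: -192280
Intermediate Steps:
X(Y, s) = (-14 + s)/(12 + Y)
-209*X(-13, 4)*92 = -209*(-14 + 4)/(12 - 13)*92 = -209*(-10)/(-1)*92 = -(-209)*(-10)*92 = -209*10*92 = -2090*92 = -192280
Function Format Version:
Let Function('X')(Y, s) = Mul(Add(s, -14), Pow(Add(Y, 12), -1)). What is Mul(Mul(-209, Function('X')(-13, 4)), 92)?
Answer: -192280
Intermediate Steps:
Function('X')(Y, s) = Mul(Pow(Add(12, Y), -1), Add(-14, s)) (Function('X')(Y, s) = Mul(Add(-14, s), Pow(Add(12, Y), -1)) = Mul(Pow(Add(12, Y), -1), Add(-14, s)))
Mul(Mul(-209, Function('X')(-13, 4)), 92) = Mul(Mul(-209, Mul(Pow(Add(12, -13), -1), Add(-14, 4))), 92) = Mul(Mul(-209, Mul(Pow(-1, -1), -10)), 92) = Mul(Mul(-209, Mul(-1, -10)), 92) = Mul(Mul(-209, 10), 92) = Mul(-2090, 92) = -192280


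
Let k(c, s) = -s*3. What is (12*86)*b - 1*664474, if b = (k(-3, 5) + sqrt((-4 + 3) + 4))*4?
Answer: -726394 + 4128*sqrt(3) ≈ -7.1924e+5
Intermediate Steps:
k(c, s) = -3*s
b = -60 + 4*sqrt(3) (b = (-3*5 + sqrt((-4 + 3) + 4))*4 = (-15 + sqrt(-1 + 4))*4 = (-15 + sqrt(3))*4 = -60 + 4*sqrt(3) ≈ -53.072)
(12*86)*b - 1*664474 = (12*86)*(-60 + 4*sqrt(3)) - 1*664474 = 1032*(-60 + 4*sqrt(3)) - 664474 = (-61920 + 4128*sqrt(3)) - 664474 = -726394 + 4128*sqrt(3)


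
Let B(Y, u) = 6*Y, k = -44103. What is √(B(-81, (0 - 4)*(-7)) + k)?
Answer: I*√44589 ≈ 211.16*I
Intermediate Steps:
√(B(-81, (0 - 4)*(-7)) + k) = √(6*(-81) - 44103) = √(-486 - 44103) = √(-44589) = I*√44589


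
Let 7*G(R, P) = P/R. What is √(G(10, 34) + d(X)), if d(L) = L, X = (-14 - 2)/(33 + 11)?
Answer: √18095/385 ≈ 0.34940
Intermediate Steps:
G(R, P) = P/(7*R) (G(R, P) = (P/R)/7 = P/(7*R))
X = -4/11 (X = -16/44 = -16*1/44 = -4/11 ≈ -0.36364)
√(G(10, 34) + d(X)) = √((⅐)*34/10 - 4/11) = √((⅐)*34*(⅒) - 4/11) = √(17/35 - 4/11) = √(47/385) = √18095/385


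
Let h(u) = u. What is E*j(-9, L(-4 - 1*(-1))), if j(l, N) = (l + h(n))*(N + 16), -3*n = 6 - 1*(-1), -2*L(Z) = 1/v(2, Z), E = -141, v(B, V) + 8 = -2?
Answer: 256479/10 ≈ 25648.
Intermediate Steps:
v(B, V) = -10 (v(B, V) = -8 - 2 = -10)
L(Z) = 1/20 (L(Z) = -½/(-10) = -½*(-⅒) = 1/20)
n = -7/3 (n = -(6 - 1*(-1))/3 = -(6 + 1)/3 = -⅓*7 = -7/3 ≈ -2.3333)
j(l, N) = (16 + N)*(-7/3 + l) (j(l, N) = (l - 7/3)*(N + 16) = (-7/3 + l)*(16 + N) = (16 + N)*(-7/3 + l))
E*j(-9, L(-4 - 1*(-1))) = -141*(-112/3 + 16*(-9) - 7/3*1/20 + (1/20)*(-9)) = -141*(-112/3 - 144 - 7/60 - 9/20) = -141*(-1819/10) = 256479/10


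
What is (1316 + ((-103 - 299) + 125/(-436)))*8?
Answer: 796758/109 ≈ 7309.7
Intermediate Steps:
(1316 + ((-103 - 299) + 125/(-436)))*8 = (1316 + (-402 + 125*(-1/436)))*8 = (1316 + (-402 - 125/436))*8 = (1316 - 175397/436)*8 = (398379/436)*8 = 796758/109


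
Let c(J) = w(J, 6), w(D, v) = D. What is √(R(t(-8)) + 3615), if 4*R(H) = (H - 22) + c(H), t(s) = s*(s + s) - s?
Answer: √14710/2 ≈ 60.642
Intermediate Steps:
c(J) = J
t(s) = -s + 2*s² (t(s) = s*(2*s) - s = 2*s² - s = -s + 2*s²)
R(H) = -11/2 + H/2 (R(H) = ((H - 22) + H)/4 = ((-22 + H) + H)/4 = (-22 + 2*H)/4 = -11/2 + H/2)
√(R(t(-8)) + 3615) = √((-11/2 + (-8*(-1 + 2*(-8)))/2) + 3615) = √((-11/2 + (-8*(-1 - 16))/2) + 3615) = √((-11/2 + (-8*(-17))/2) + 3615) = √((-11/2 + (½)*136) + 3615) = √((-11/2 + 68) + 3615) = √(125/2 + 3615) = √(7355/2) = √14710/2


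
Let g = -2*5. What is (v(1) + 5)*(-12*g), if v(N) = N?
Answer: 720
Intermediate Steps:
g = -10
(v(1) + 5)*(-12*g) = (1 + 5)*(-12*(-10)) = 6*120 = 720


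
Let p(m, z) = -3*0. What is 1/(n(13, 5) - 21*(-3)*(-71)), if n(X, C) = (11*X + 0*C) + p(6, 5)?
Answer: -1/4330 ≈ -0.00023095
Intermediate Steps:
p(m, z) = 0
n(X, C) = 11*X (n(X, C) = (11*X + 0*C) + 0 = (11*X + 0) + 0 = 11*X + 0 = 11*X)
1/(n(13, 5) - 21*(-3)*(-71)) = 1/(11*13 - 21*(-3)*(-71)) = 1/(143 + 63*(-71)) = 1/(143 - 4473) = 1/(-4330) = -1/4330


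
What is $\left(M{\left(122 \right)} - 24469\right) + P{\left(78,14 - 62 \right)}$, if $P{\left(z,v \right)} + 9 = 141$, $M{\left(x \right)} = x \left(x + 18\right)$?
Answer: $-7257$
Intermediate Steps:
$M{\left(x \right)} = x \left(18 + x\right)$
$P{\left(z,v \right)} = 132$ ($P{\left(z,v \right)} = -9 + 141 = 132$)
$\left(M{\left(122 \right)} - 24469\right) + P{\left(78,14 - 62 \right)} = \left(122 \left(18 + 122\right) - 24469\right) + 132 = \left(122 \cdot 140 - 24469\right) + 132 = \left(17080 - 24469\right) + 132 = -7389 + 132 = -7257$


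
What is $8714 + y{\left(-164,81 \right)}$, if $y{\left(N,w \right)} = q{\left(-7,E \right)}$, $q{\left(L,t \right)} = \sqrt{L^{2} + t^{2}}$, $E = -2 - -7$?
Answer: $8714 + \sqrt{74} \approx 8722.6$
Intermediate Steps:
$E = 5$ ($E = -2 + 7 = 5$)
$y{\left(N,w \right)} = \sqrt{74}$ ($y{\left(N,w \right)} = \sqrt{\left(-7\right)^{2} + 5^{2}} = \sqrt{49 + 25} = \sqrt{74}$)
$8714 + y{\left(-164,81 \right)} = 8714 + \sqrt{74}$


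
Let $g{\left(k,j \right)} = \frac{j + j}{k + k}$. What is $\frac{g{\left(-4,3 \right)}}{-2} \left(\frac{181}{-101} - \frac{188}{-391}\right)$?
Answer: $- \frac{155349}{315928} \approx -0.49172$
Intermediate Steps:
$g{\left(k,j \right)} = \frac{j}{k}$ ($g{\left(k,j \right)} = \frac{2 j}{2 k} = 2 j \frac{1}{2 k} = \frac{j}{k}$)
$\frac{g{\left(-4,3 \right)}}{-2} \left(\frac{181}{-101} - \frac{188}{-391}\right) = \frac{3 \frac{1}{-4}}{-2} \left(\frac{181}{-101} - \frac{188}{-391}\right) = - \frac{3 \left(- \frac{1}{4}\right)}{2} \left(181 \left(- \frac{1}{101}\right) - - \frac{188}{391}\right) = \left(- \frac{1}{2}\right) \left(- \frac{3}{4}\right) \left(- \frac{181}{101} + \frac{188}{391}\right) = \frac{3}{8} \left(- \frac{51783}{39491}\right) = - \frac{155349}{315928}$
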